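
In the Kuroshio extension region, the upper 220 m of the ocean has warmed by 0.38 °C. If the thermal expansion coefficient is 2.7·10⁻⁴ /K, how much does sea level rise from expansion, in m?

Δh = αΔT·H = 2.7×10⁻⁴ × 0.38 × 220 = 0.022572 m

0.0226 m of thermosteric rise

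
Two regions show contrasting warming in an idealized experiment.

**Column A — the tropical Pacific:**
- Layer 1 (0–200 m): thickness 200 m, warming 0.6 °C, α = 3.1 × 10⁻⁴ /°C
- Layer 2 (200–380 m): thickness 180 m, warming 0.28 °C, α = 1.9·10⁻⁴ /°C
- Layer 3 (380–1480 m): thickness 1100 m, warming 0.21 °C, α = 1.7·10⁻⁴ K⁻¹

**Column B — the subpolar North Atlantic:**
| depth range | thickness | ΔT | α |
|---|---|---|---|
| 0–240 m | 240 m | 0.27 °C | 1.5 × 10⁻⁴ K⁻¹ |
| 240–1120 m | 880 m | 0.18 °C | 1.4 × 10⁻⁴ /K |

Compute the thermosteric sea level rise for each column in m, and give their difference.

A Layer 1: 200 × 0.6 × 3.1×10⁻⁴ = 0.03720 m
A Layer 2: 1.9×10⁻⁴ × 180 × 0.28 = 0.009576 m
A 0.21 × 1100 × 1.7×10⁻⁴ = 0.03927 m
A total: 0.086046 m
B 240 × 0.27 × 1.5×10⁻⁴ = 0.00972 m
B Layer 2: 0.18 × 1.4×10⁻⁴ × 880 = 0.022176 m
B total: 0.031896 m
Difference: 0.086046 − 0.031896 = 0.05415 m

Δh_A ≈ 0.0860 m, Δh_B ≈ 0.0319 m; difference ≈ 0.0542 m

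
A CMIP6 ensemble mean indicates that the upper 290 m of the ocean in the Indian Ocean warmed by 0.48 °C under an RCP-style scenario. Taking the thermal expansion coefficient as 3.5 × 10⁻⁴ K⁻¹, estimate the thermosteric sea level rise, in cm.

Δh = αΔT·H = 3.5×10⁻⁴ × 0.48 × 290 = 0.04872 m

4.9 cm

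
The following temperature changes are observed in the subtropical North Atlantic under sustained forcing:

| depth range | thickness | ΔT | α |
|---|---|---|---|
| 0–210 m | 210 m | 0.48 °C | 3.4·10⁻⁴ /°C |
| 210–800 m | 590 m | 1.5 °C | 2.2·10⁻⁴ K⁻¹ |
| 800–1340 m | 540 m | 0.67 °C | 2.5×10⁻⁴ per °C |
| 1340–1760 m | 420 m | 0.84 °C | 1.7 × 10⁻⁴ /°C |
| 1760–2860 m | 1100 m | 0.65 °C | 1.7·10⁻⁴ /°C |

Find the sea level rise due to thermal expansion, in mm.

Layer 1: 210 × 0.48 × 3.4×10⁻⁴ = 0.034272 m
Layer 2: 590 × 2.2×10⁻⁴ × 1.5 = 0.19470 m
0.67 × 540 × 2.5×10⁻⁴ = 0.09045 m
1340–1760 m: 0.84 × 420 × 1.7×10⁻⁴ = 0.059976 m
Layer 5: 1.7×10⁻⁴ × 0.65 × 1100 = 0.12155 m
Δh = 0.034272 + 0.19470 + 0.09045 + 0.059976 + 0.12155 = 0.500948 m

Δh ≈ 500 mm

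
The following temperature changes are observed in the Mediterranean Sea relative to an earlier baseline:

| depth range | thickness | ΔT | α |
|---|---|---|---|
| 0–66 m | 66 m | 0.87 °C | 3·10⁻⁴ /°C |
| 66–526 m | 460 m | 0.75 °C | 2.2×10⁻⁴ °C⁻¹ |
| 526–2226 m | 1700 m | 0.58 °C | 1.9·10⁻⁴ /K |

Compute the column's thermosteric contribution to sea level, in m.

Δh = 0.280 m

0.87 × 3×10⁻⁴ × 66 = 0.017226 m
66–526 m: 0.75 × 460 × 2.2×10⁻⁴ = 0.07590 m
526–2226 m: 1700 × 0.58 × 1.9×10⁻⁴ = 0.18734 m
Δh = 0.017226 + 0.07590 + 0.18734 = 0.280466 m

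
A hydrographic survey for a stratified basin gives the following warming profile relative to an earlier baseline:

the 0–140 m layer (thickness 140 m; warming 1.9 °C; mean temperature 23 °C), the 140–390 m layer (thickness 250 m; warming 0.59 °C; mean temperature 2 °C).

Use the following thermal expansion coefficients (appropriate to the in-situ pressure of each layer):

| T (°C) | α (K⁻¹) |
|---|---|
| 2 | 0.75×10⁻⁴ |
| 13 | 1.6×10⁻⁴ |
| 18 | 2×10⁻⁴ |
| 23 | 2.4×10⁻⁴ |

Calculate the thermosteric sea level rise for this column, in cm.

about 7.49 cm

Layer 1 at 23 °C → α = 2.4×10⁻⁴ K⁻¹
Layer 2 at 2 °C → α = 0.75×10⁻⁴ K⁻¹
140 × 2.4×10⁻⁴ × 1.9 = 0.06384 m
Layer 2: 0.59 × 250 × 0.75×10⁻⁴ = 0.0110625 m
Δh = 0.06384 + 0.0110625 = 0.0749025 m ≈ 7.49 cm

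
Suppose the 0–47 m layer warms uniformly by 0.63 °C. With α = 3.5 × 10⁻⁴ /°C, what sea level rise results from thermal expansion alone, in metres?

Δh ≈ 0.0104 m

Δh = αΔT·H = 3.5×10⁻⁴ × 0.63 × 47 = 0.0103635 m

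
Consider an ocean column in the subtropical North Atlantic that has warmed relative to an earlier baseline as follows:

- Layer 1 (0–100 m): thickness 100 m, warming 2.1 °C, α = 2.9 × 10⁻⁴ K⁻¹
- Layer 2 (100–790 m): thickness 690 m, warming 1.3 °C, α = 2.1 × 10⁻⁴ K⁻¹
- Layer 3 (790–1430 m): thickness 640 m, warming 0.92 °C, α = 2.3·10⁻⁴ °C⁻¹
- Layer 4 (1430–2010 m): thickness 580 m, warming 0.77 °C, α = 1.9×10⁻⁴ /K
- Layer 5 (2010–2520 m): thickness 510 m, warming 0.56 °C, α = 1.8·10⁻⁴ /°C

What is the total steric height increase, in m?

Layer 1: 2.9×10⁻⁴ × 100 × 2.1 = 0.06090 m
Layer 2: 2.1×10⁻⁴ × 690 × 1.3 = 0.18837 m
640 × 2.3×10⁻⁴ × 0.92 = 0.135424 m
1430–2010 m: 1.9×10⁻⁴ × 580 × 0.77 = 0.084854 m
2010–2520 m: 510 × 1.8×10⁻⁴ × 0.56 = 0.051408 m
Δh = 0.06090 + 0.18837 + 0.135424 + 0.084854 + 0.051408 = 0.520956 m ≈ 0.521 m

0.521 m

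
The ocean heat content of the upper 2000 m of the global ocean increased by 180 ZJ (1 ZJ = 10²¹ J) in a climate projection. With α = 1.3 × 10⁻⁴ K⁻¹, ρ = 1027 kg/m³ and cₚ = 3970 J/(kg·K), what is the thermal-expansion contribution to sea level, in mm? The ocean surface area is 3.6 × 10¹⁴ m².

Δh = 15.9 mm

Per unit area: Q = 180×10²¹ / (3.6×10¹⁴) = 5×10⁸ J/m²
Δh = αQ/(ρcₚ) = 1.3×10⁻⁴ × 5×10⁸ / (1027 × 3970) ≈ 0.015942 m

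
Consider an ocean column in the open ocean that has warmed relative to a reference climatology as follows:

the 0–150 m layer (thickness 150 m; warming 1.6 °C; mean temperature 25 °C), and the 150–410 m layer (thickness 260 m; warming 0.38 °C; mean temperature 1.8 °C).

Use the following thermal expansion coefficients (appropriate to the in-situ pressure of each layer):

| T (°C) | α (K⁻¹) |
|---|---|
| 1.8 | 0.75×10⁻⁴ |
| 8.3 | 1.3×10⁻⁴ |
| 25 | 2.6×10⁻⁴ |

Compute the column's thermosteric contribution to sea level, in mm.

Δh ≈ 69.8 mm

Layer 1 at 25 °C → α = 2.6×10⁻⁴ K⁻¹
Layer 2 at 1.8 °C → α = 0.75×10⁻⁴ K⁻¹
0–150 m: 150 × 2.6×10⁻⁴ × 1.6 = 0.06240 m
0.38 × 260 × 0.75×10⁻⁴ = 0.00741 m
Δh = 0.06240 + 0.00741 = 0.06981 m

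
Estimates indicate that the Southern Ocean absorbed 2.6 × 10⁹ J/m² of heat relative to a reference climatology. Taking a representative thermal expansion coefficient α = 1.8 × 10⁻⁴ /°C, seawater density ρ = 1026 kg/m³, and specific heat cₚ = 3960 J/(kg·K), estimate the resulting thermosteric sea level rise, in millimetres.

Δh = αQ/(ρcₚ) = 1.8×10⁻⁴ × 2.6×10⁹ / (1026 × 3960) ≈ 0.11519 m

Δh ≈ 120 mm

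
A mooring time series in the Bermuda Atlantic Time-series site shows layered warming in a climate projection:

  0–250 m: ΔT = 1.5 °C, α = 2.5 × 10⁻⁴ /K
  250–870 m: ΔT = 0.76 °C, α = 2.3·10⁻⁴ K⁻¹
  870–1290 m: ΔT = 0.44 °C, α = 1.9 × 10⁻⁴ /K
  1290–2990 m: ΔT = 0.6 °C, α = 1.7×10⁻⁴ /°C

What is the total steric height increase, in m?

0–250 m: 250 × 1.5 × 2.5×10⁻⁴ = 0.09375 m
Layer 2: 2.3×10⁻⁴ × 0.76 × 620 = 0.108376 m
420 × 1.9×10⁻⁴ × 0.44 = 0.035112 m
1.7×10⁻⁴ × 0.6 × 1700 = 0.17340 m
Δh = 0.09375 + 0.108376 + 0.035112 + 0.17340 = 0.410638 m ≈ 0.411 m

Δh = 0.411 m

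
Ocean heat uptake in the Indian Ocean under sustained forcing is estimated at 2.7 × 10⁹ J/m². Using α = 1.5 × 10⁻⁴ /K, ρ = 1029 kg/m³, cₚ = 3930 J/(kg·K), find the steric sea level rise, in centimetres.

Δh ≈ 10.0 cm

Δh = αQ/(ρcₚ) = 1.5×10⁻⁴ × 2.7×10⁹ / (1029 × 3930) ≈ 0.10015 m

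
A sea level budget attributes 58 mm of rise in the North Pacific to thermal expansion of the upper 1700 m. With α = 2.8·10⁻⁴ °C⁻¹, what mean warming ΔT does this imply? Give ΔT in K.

0.12 K

ΔT = Δh/(αH) = 0.058 / (2.8×10⁻⁴ × 1700) ≈ 0.1218 K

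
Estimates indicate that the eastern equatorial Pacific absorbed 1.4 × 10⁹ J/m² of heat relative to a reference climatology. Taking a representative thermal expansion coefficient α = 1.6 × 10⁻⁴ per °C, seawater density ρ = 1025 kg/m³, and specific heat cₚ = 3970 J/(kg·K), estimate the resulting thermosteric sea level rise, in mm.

Δh = αQ/(ρcₚ) = 1.6×10⁻⁴ × 1.4×10⁹ / (1025 × 3970) ≈ 0.055047 m

55.0 mm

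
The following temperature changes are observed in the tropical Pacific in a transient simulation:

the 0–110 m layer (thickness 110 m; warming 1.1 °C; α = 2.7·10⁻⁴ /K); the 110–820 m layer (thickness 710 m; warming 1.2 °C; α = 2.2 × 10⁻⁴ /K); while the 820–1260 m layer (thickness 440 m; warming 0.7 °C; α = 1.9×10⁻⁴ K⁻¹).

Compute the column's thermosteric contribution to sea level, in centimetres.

Layer 1: 1.1 × 110 × 2.7×10⁻⁴ = 0.03267 m
Layer 2: 1.2 × 2.2×10⁻⁴ × 710 = 0.18744 m
820–1260 m: 0.7 × 440 × 1.9×10⁻⁴ = 0.05852 m
Δh = 0.03267 + 0.18744 + 0.05852 = 0.27863 m ≈ 27.9 cm

Δh = 27.9 cm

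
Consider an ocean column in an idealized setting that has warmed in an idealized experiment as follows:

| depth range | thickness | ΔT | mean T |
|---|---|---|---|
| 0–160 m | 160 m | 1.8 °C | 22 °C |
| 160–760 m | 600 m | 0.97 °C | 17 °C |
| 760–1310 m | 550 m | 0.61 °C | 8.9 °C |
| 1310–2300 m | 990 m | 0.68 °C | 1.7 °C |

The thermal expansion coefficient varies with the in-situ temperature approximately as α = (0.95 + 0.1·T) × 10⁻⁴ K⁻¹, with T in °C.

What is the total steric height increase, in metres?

Layer 1: α = (0.95 + 0.1×22)×10⁻⁴ = 3.15×10⁻⁴ K⁻¹
Layer 2: α = (0.95 + 0.1×17)×10⁻⁴ = 2.65×10⁻⁴ K⁻¹
Layer 3: α = (0.95 + 0.1×8.9)×10⁻⁴ = 1.84×10⁻⁴ K⁻¹
Layer 4: α = (0.95 + 0.1×1.7)×10⁻⁴ = 1.12×10⁻⁴ K⁻¹
3.15×10⁻⁴ × 160 × 1.8 = 0.09072 m
Layer 2: 600 × 0.97 × 2.65×10⁻⁴ = 0.15423 m
Layer 3: 0.61 × 550 × 1.84×10⁻⁴ = 0.061732 m
1.12×10⁻⁴ × 0.68 × 990 = 0.0753984 m
Δh = 0.09072 + 0.15423 + 0.061732 + 0.0753984 = 0.3820804 m ≈ 0.382 m

0.382 m of thermosteric rise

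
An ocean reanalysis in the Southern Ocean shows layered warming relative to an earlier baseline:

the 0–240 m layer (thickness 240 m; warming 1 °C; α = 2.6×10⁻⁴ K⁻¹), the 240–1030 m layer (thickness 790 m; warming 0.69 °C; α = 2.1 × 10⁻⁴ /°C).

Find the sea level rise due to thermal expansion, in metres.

Δh ≈ 0.177 m

240 × 1 × 2.6×10⁻⁴ = 0.06240 m
240–1030 m: 790 × 2.1×10⁻⁴ × 0.69 = 0.114471 m
Δh = 0.06240 + 0.114471 = 0.176871 m ≈ 0.177 m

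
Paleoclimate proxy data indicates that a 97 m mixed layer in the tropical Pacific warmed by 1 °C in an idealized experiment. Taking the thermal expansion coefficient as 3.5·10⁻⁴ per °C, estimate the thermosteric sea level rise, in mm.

about 34.0 mm

Δh = αΔT·H = 3.5×10⁻⁴ × 1 × 97 = 0.03395 m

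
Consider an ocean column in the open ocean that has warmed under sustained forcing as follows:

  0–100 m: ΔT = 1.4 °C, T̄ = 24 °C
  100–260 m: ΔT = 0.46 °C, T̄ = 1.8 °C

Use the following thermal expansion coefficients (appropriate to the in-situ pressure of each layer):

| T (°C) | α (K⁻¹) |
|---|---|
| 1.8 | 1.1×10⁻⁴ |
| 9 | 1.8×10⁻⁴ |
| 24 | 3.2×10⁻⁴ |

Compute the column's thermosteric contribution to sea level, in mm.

Layer 1 at 24 °C → α = 3.2×10⁻⁴ K⁻¹
Layer 2 at 1.8 °C → α = 1.1×10⁻⁴ K⁻¹
1.4 × 100 × 3.2×10⁻⁴ = 0.04480 m
100–260 m: 1.1×10⁻⁴ × 0.46 × 160 = 0.008096 m
Δh = 0.04480 + 0.008096 = 0.052896 m ≈ 52.9 mm

Δh ≈ 52.9 mm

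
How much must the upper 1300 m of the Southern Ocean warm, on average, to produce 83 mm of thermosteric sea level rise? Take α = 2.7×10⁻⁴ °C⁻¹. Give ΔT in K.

ΔT = Δh/(αH) = 0.083 / (2.7×10⁻⁴ × 1300) ≈ 0.2365 K

ΔT ≈ 0.24 K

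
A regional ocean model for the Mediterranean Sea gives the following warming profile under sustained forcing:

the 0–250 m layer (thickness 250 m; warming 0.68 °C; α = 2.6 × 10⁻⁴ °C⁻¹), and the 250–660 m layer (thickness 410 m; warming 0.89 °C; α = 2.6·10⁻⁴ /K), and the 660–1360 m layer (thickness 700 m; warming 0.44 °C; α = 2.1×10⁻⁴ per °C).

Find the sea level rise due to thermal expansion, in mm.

2.6×10⁻⁴ × 250 × 0.68 = 0.04420 m
0.89 × 410 × 2.6×10⁻⁴ = 0.094874 m
700 × 2.1×10⁻⁴ × 0.44 = 0.06468 m
Δh = 0.04420 + 0.094874 + 0.06468 = 0.203754 m

Δh ≈ 204 mm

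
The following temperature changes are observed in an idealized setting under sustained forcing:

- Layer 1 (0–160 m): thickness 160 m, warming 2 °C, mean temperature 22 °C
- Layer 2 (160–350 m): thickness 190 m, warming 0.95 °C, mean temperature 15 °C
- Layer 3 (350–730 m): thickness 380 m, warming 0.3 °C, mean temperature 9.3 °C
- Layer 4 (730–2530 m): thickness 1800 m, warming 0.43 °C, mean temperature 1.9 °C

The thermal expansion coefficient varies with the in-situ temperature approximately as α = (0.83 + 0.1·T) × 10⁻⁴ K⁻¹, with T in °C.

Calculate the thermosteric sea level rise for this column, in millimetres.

about 240 mm

Layer 1: α = (0.83 + 0.1×22)×10⁻⁴ = 3.03×10⁻⁴ K⁻¹
Layer 2: α = (0.83 + 0.1×15)×10⁻⁴ = 2.33×10⁻⁴ K⁻¹
Layer 3: α = (0.83 + 0.1×9.3)×10⁻⁴ = 1.76×10⁻⁴ K⁻¹
Layer 4: α = (0.83 + 0.1×1.9)×10⁻⁴ = 1.02×10⁻⁴ K⁻¹
Layer 1: 3.03×10⁻⁴ × 160 × 2 = 0.09696 m
160–350 m: 0.95 × 190 × 2.33×10⁻⁴ = 0.0420565 m
0.3 × 1.76×10⁻⁴ × 380 = 0.020064 m
730–2530 m: 0.43 × 1.02×10⁻⁴ × 1800 = 0.078948 m
Δh = 0.09696 + 0.0420565 + 0.020064 + 0.078948 = 0.2380285 m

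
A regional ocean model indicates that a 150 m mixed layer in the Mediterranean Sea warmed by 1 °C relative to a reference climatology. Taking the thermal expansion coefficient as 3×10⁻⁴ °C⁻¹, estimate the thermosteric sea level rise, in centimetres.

Δh = αΔT·H = 3×10⁻⁴ × 1 × 150 = 0.04500 m

4.50 cm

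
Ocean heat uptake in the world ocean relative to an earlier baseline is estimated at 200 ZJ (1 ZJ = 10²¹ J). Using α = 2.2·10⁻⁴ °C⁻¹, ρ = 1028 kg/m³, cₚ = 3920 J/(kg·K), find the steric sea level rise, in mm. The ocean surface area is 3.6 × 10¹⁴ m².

Per unit area: Q = 200×10²¹ / (3.6×10¹⁴) ≈ 5.556×10⁸ J/m²
Δh = αQ/(ρcₚ) = 2.2×10⁻⁴ × 5.556×10⁸ / (1028 × 3920) ≈ 0.030332 m

30.3 mm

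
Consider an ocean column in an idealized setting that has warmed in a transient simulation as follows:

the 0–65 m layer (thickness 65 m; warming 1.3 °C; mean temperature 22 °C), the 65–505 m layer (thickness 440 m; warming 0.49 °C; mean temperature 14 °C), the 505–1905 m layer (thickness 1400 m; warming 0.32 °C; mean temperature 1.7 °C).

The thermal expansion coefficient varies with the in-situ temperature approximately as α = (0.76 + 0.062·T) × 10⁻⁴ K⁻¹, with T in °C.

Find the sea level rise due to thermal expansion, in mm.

Layer 1: α = (0.76 + 0.062×22)×10⁻⁴ = 2.124×10⁻⁴ K⁻¹
Layer 2: α = (0.76 + 0.062×14)×10⁻⁴ = 1.628×10⁻⁴ K⁻¹
Layer 3: α = (0.76 + 0.062×1.7)×10⁻⁴ = 0.8654×10⁻⁴ K⁻¹
65 × 2.124×10⁻⁴ × 1.3 = 0.0179478 m
440 × 1.628×10⁻⁴ × 0.49 = 0.03509968 m
Layer 3: 0.8654×10⁻⁴ × 1400 × 0.32 = 0.03876992 m
Δh = 0.0179478 + 0.03509968 + 0.03876992 = 0.0918174 m ≈ 92 mm

Δh = 92 mm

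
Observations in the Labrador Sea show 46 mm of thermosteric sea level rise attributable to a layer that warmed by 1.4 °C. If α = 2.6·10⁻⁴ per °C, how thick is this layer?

130 m

H = Δh/(αΔT) = 0.046 / (2.6×10⁻⁴ × 1.4) ≈ 126.4 m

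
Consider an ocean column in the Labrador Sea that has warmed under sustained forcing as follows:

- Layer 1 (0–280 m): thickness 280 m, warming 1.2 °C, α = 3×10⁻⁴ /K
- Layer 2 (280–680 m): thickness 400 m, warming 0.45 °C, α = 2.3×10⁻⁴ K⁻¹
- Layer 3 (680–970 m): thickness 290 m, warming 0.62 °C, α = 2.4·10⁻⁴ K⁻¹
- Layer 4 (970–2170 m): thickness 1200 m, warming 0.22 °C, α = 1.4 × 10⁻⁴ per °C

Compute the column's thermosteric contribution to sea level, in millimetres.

280 × 1.2 × 3×10⁻⁴ = 0.10080 m
280–680 m: 2.3×10⁻⁴ × 400 × 0.45 = 0.04140 m
680–970 m: 0.62 × 290 × 2.4×10⁻⁴ = 0.043152 m
1200 × 0.22 × 1.4×10⁻⁴ = 0.03696 m
Δh = 0.10080 + 0.04140 + 0.043152 + 0.03696 = 0.222312 m

222 mm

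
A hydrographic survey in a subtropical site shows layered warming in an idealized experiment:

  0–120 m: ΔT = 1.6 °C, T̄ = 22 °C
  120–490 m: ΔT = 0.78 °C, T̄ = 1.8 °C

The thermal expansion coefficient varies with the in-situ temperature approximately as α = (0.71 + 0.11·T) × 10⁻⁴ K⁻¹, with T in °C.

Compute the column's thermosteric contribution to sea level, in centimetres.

Layer 1: α = (0.71 + 0.11×22)×10⁻⁴ = 3.13×10⁻⁴ K⁻¹
Layer 2: α = (0.71 + 0.11×1.8)×10⁻⁴ = 0.908×10⁻⁴ K⁻¹
0–120 m: 120 × 1.6 × 3.13×10⁻⁴ = 0.060096 m
370 × 0.908×10⁻⁴ × 0.78 = 0.02620488 m
Δh = 0.060096 + 0.02620488 = 0.08630088 m ≈ 8.63 cm

Δh = 8.63 cm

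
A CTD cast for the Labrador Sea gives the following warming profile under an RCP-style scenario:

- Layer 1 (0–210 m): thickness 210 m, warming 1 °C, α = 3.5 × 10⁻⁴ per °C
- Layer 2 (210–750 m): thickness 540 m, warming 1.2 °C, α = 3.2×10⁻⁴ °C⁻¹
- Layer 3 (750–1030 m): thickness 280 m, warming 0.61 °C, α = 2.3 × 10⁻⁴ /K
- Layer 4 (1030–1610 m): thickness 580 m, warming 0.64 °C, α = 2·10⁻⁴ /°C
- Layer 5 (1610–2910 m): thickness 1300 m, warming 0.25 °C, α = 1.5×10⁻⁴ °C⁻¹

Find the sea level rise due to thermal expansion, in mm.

Layer 1: 1 × 3.5×10⁻⁴ × 210 = 0.07350 m
210–750 m: 3.2×10⁻⁴ × 540 × 1.2 = 0.20736 m
Layer 3: 280 × 0.61 × 2.3×10⁻⁴ = 0.039284 m
580 × 0.64 × 2×10⁻⁴ = 0.07424 m
1610–2910 m: 1300 × 0.25 × 1.5×10⁻⁴ = 0.04875 m
Δh = 0.07350 + 0.20736 + 0.039284 + 0.07424 + 0.04875 = 0.443134 m

about 440 mm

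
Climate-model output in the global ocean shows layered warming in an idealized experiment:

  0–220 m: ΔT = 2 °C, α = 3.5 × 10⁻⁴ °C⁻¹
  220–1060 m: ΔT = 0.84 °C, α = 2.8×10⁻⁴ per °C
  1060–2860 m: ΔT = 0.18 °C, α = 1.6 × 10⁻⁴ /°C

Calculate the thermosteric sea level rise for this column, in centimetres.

40.3 cm of thermosteric rise

Layer 1: 3.5×10⁻⁴ × 220 × 2 = 0.15400 m
Layer 2: 0.84 × 2.8×10⁻⁴ × 840 = 0.197568 m
1800 × 0.18 × 1.6×10⁻⁴ = 0.05184 m
Δh = 0.15400 + 0.197568 + 0.05184 = 0.403408 m ≈ 40.3 cm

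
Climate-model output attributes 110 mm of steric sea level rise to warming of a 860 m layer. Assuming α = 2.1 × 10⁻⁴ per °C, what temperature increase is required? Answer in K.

ΔT = Δh/(αH) = 0.11 / (2.1×10⁻⁴ × 860) ≈ 0.6091 K

about 0.609 K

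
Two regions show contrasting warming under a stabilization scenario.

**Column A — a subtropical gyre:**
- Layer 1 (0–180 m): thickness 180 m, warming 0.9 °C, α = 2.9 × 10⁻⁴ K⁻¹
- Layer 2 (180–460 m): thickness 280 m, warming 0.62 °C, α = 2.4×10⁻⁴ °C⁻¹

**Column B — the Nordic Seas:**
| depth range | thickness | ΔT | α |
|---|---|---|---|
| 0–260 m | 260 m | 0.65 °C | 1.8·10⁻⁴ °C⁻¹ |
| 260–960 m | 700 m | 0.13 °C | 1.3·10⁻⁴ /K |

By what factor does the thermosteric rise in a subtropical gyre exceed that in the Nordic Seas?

a factor of 2.10

A 2.9×10⁻⁴ × 0.9 × 180 = 0.04698 m
A 180–460 m: 2.4×10⁻⁴ × 280 × 0.62 = 0.041664 m
A total: 0.088644 m
B 0–260 m: 1.8×10⁻⁴ × 260 × 0.65 = 0.03042 m
B 1.3×10⁻⁴ × 0.13 × 700 = 0.01183 m
B total: 0.04225 m
Ratio: 0.088644 / 0.04225 ≈ 2.098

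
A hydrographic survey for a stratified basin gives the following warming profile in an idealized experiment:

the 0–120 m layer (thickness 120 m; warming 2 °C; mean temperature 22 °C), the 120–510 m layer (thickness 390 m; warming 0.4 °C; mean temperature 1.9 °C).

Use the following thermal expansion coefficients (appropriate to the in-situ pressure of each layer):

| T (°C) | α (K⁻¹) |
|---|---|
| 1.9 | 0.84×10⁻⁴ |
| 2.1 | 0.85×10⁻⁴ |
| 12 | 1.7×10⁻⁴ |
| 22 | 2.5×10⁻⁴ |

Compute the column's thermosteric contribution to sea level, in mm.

Layer 1 at 22 °C → α = 2.5×10⁻⁴ K⁻¹
Layer 2 at 1.9 °C → α = 0.84×10⁻⁴ K⁻¹
Layer 1: 2 × 120 × 2.5×10⁻⁴ = 0.06000 m
120–510 m: 0.4 × 0.84×10⁻⁴ × 390 = 0.013104 m
Δh = 0.06000 + 0.013104 = 0.073104 m ≈ 73.1 mm

Δh ≈ 73.1 mm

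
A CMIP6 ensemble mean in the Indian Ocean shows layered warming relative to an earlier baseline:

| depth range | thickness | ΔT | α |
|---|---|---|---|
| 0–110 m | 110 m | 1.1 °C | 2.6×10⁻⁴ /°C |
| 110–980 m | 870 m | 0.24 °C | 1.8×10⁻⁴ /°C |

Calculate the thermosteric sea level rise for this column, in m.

0–110 m: 110 × 1.1 × 2.6×10⁻⁴ = 0.03146 m
110–980 m: 870 × 0.24 × 1.8×10⁻⁴ = 0.037584 m
Δh = 0.03146 + 0.037584 = 0.069044 m ≈ 0.0690 m

about 0.0690 m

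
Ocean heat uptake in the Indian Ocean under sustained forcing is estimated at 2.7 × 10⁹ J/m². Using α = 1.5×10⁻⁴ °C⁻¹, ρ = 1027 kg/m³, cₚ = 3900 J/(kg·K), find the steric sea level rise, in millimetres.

Δh = αQ/(ρcₚ) = 1.5×10⁻⁴ × 2.7×10⁹ / (1027 × 3900) ≈ 0.10112 m

about 100 mm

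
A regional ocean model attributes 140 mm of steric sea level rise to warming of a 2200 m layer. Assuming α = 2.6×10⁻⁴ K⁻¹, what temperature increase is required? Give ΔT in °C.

ΔT = Δh/(αH) = 0.14 / (2.6×10⁻⁴ × 2200) ≈ 0.2448 °C

ΔT ≈ 0.245 °C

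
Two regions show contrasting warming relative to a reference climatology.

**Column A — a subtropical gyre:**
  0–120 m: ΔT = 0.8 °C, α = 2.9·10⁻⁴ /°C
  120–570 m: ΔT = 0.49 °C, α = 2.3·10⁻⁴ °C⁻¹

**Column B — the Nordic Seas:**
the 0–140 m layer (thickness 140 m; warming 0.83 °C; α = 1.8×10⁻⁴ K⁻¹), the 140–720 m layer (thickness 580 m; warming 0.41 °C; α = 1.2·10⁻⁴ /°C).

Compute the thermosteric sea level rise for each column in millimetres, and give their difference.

A: 78.6 mm; B: 49.5 mm; difference 29.1 mm

A 2.9×10⁻⁴ × 0.8 × 120 = 0.02784 m
A Layer 2: 0.49 × 2.3×10⁻⁴ × 450 = 0.050715 m
A total: 0.078555 m
B 0–140 m: 1.8×10⁻⁴ × 140 × 0.83 = 0.020916 m
B 140–720 m: 1.2×10⁻⁴ × 0.41 × 580 = 0.028536 m
B total: 0.049452 m
Difference: 0.078555 − 0.049452 = 0.029103 m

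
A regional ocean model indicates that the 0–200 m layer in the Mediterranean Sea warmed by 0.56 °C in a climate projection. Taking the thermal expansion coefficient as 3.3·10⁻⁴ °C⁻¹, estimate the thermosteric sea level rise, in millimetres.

about 37.0 mm

Δh = αΔT·H = 3.3×10⁻⁴ × 0.56 × 200 = 0.03696 m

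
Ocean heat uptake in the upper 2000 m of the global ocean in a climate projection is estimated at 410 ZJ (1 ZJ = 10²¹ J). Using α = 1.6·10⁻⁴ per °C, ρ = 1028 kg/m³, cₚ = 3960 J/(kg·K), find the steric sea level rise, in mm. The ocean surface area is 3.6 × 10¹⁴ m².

Per unit area: Q = 410×10²¹ / (3.6×10¹⁴) ≈ 1.139×10⁹ J/m²
Δh = αQ/(ρcₚ) = 1.6×10⁻⁴ × 1.139×10⁹ / (1028 × 3960) ≈ 0.044767 m

44.8 mm of thermosteric rise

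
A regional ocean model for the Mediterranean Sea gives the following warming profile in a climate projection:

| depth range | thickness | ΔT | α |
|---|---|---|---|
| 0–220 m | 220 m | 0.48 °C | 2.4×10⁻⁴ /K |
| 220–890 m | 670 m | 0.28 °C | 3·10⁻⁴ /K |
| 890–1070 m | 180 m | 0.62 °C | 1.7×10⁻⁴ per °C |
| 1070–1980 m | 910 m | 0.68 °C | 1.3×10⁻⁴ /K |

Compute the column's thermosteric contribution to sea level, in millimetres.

Δh = 181 mm

Layer 1: 2.4×10⁻⁴ × 0.48 × 220 = 0.025344 m
220–890 m: 3×10⁻⁴ × 670 × 0.28 = 0.05628 m
Layer 3: 180 × 1.7×10⁻⁴ × 0.62 = 0.018972 m
0.68 × 1.3×10⁻⁴ × 910 = 0.080444 m
Δh = 0.025344 + 0.05628 + 0.018972 + 0.080444 = 0.18104 m ≈ 181 mm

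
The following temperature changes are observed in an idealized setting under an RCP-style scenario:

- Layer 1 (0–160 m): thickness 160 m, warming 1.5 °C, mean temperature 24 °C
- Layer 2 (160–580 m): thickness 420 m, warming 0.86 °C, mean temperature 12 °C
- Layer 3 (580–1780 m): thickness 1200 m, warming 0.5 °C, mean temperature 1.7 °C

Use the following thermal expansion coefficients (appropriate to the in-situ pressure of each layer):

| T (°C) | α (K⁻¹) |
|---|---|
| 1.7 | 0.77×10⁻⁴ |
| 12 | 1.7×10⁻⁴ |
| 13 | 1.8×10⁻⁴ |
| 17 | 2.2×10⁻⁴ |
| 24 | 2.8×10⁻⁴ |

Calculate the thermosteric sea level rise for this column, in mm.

Layer 1 at 24 °C → α = 2.8×10⁻⁴ K⁻¹
Layer 2 at 12 °C → α = 1.7×10⁻⁴ K⁻¹
Layer 3 at 1.7 °C → α = 0.77×10⁻⁴ K⁻¹
0–160 m: 2.8×10⁻⁴ × 160 × 1.5 = 0.06720 m
Layer 2: 0.86 × 420 × 1.7×10⁻⁴ = 0.061404 m
580–1780 m: 0.5 × 1200 × 0.77×10⁻⁴ = 0.04620 m
Δh = 0.06720 + 0.061404 + 0.04620 = 0.174804 m

about 170 mm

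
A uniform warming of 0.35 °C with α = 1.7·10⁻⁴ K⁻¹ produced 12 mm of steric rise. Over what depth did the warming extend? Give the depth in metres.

about 202 m

H = Δh/(αΔT) = 0.012 / (1.7×10⁻⁴ × 0.35) ≈ 201.7 m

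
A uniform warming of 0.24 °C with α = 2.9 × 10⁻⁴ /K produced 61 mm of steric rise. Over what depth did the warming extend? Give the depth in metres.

H = Δh/(αΔT) = 0.061 / (2.9×10⁻⁴ × 0.24) ≈ 876.4 m

876 m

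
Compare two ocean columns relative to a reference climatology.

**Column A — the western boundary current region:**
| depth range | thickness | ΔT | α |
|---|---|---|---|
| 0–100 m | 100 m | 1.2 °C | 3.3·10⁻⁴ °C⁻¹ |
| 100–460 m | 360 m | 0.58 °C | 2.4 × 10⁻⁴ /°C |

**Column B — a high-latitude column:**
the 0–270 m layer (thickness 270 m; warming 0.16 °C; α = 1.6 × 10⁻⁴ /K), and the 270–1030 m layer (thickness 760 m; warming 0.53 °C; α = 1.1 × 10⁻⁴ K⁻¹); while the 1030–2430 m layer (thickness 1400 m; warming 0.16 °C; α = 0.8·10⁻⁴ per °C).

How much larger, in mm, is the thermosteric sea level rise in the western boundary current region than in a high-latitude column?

21 mm larger

A 1.2 × 100 × 3.3×10⁻⁴ = 0.03960 m
A 100–460 m: 2.4×10⁻⁴ × 0.58 × 360 = 0.050112 m
A total: 0.089712 m
B Layer 1: 0.16 × 270 × 1.6×10⁻⁴ = 0.006912 m
B 270–1030 m: 1.1×10⁻⁴ × 760 × 0.53 = 0.044308 m
B 0.16 × 0.8×10⁻⁴ × 1400 = 0.01792 m
B total: 0.06914 m
Difference: 0.089712 − 0.06914 = 0.020572 m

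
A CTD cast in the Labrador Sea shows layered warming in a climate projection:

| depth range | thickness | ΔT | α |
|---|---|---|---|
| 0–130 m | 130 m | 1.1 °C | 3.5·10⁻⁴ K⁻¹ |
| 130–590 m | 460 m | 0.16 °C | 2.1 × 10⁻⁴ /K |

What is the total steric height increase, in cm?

6.6 cm of thermosteric rise

0–130 m: 1.1 × 130 × 3.5×10⁻⁴ = 0.05005 m
130–590 m: 0.16 × 2.1×10⁻⁴ × 460 = 0.015456 m
Δh = 0.05005 + 0.015456 = 0.065506 m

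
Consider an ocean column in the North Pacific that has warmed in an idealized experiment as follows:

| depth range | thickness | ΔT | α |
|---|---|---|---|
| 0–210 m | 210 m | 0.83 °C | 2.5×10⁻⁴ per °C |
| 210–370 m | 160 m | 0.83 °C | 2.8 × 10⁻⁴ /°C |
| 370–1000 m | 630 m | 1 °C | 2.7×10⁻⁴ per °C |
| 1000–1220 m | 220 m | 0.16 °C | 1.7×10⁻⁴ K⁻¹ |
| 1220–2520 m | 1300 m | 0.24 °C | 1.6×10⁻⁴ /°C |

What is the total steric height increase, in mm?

Δh ≈ 307 mm

0–210 m: 210 × 2.5×10⁻⁴ × 0.83 = 0.043575 m
210–370 m: 0.83 × 2.8×10⁻⁴ × 160 = 0.037184 m
370–1000 m: 1 × 2.7×10⁻⁴ × 630 = 0.17010 m
1000–1220 m: 1.7×10⁻⁴ × 0.16 × 220 = 0.005984 m
1220–2520 m: 1300 × 1.6×10⁻⁴ × 0.24 = 0.04992 m
Δh = 0.043575 + 0.037184 + 0.17010 + 0.005984 + 0.04992 = 0.306763 m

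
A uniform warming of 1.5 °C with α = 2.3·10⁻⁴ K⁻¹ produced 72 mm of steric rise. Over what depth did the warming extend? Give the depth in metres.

H ≈ 209 m

H = Δh/(αΔT) = 0.072 / (2.3×10⁻⁴ × 1.5) ≈ 208.7 m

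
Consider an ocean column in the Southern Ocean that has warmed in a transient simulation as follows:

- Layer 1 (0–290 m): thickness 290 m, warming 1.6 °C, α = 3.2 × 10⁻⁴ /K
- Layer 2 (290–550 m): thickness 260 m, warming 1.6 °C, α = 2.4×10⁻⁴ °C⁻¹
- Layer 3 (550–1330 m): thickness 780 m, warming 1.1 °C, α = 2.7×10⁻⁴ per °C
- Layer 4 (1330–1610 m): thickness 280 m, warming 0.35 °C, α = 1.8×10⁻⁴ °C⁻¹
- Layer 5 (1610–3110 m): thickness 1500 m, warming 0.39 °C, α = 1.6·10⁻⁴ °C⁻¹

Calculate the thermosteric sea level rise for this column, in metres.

Layer 1: 290 × 3.2×10⁻⁴ × 1.6 = 0.14848 m
Layer 2: 260 × 2.4×10⁻⁴ × 1.6 = 0.09984 m
2.7×10⁻⁴ × 780 × 1.1 = 0.23166 m
280 × 0.35 × 1.8×10⁻⁴ = 0.01764 m
1610–3110 m: 1.6×10⁻⁴ × 0.39 × 1500 = 0.09360 m
Δh = 0.14848 + 0.09984 + 0.23166 + 0.01764 + 0.09360 = 0.59122 m

Δh ≈ 0.591 m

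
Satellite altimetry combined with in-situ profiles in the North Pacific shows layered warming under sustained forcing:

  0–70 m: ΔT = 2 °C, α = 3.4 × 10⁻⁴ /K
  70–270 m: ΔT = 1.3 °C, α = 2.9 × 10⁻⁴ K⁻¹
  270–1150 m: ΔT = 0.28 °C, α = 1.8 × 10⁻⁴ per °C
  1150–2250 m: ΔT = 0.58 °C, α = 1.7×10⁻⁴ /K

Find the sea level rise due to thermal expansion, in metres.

Layer 1: 2 × 3.4×10⁻⁴ × 70 = 0.04760 m
70–270 m: 200 × 2.9×10⁻⁴ × 1.3 = 0.07540 m
0.28 × 1.8×10⁻⁴ × 880 = 0.044352 m
1150–2250 m: 0.58 × 1100 × 1.7×10⁻⁴ = 0.10846 m
Δh = 0.04760 + 0.07540 + 0.044352 + 0.10846 = 0.275812 m

Δh = 0.28 m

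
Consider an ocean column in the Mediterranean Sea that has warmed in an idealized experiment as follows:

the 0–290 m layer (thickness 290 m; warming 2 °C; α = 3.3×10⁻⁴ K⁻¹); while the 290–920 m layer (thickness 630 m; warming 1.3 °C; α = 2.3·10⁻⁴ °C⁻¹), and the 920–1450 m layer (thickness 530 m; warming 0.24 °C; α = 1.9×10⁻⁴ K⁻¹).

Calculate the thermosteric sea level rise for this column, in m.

0–290 m: 3.3×10⁻⁴ × 2 × 290 = 0.19140 m
Layer 2: 1.3 × 630 × 2.3×10⁻⁴ = 0.18837 m
920–1450 m: 1.9×10⁻⁴ × 530 × 0.24 = 0.024168 m
Δh = 0.19140 + 0.18837 + 0.024168 = 0.403938 m ≈ 0.404 m

0.404 m of thermosteric rise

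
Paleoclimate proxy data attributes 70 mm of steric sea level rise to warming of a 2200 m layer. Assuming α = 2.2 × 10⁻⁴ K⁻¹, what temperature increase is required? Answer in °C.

ΔT ≈ 0.145 °C

ΔT = Δh/(αH) = 0.07 / (2.2×10⁻⁴ × 2200) ≈ 0.1446 °C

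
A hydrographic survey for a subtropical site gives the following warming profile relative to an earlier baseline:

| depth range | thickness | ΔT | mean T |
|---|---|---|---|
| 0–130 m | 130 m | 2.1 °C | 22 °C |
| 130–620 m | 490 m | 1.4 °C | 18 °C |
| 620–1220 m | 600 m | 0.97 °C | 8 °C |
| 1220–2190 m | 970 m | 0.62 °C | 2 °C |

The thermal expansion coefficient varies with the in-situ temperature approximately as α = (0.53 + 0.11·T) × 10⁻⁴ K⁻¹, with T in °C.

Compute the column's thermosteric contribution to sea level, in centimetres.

Δh ≈ 38 cm

Layer 1: α = (0.53 + 0.11×22)×10⁻⁴ = 2.95×10⁻⁴ K⁻¹
Layer 2: α = (0.53 + 0.11×18)×10⁻⁴ = 2.51×10⁻⁴ K⁻¹
Layer 3: α = (0.53 + 0.11×8)×10⁻⁴ = 1.41×10⁻⁴ K⁻¹
Layer 4: α = (0.53 + 0.11×2)×10⁻⁴ = 0.75×10⁻⁴ K⁻¹
Layer 1: 130 × 2.1 × 2.95×10⁻⁴ = 0.080535 m
490 × 2.51×10⁻⁴ × 1.4 = 0.172186 m
620–1220 m: 600 × 0.97 × 1.41×10⁻⁴ = 0.082062 m
970 × 0.62 × 0.75×10⁻⁴ = 0.045105 m
Δh = 0.080535 + 0.172186 + 0.082062 + 0.045105 = 0.379888 m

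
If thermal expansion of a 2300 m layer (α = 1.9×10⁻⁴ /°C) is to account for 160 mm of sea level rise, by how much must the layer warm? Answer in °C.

0.366 °C

ΔT = Δh/(αH) = 0.16 / (1.9×10⁻⁴ × 2300) ≈ 0.3661 °C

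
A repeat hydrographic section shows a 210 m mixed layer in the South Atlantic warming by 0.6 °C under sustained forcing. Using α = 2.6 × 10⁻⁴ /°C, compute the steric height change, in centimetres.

3.28 cm of thermosteric rise

Δh = αΔT·H = 2.6×10⁻⁴ × 0.6 × 210 = 0.03276 m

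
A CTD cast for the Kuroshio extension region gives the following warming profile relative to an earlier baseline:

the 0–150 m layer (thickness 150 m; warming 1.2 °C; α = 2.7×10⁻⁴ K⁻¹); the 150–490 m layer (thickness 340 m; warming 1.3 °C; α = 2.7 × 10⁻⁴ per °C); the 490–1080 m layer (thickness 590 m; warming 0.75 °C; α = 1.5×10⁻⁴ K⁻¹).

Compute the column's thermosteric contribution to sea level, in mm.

Layer 1: 1.2 × 150 × 2.7×10⁻⁴ = 0.04860 m
150–490 m: 2.7×10⁻⁴ × 1.3 × 340 = 0.11934 m
490–1080 m: 1.5×10⁻⁴ × 590 × 0.75 = 0.066375 m
Δh = 0.04860 + 0.11934 + 0.066375 = 0.234315 m

Δh = 234 mm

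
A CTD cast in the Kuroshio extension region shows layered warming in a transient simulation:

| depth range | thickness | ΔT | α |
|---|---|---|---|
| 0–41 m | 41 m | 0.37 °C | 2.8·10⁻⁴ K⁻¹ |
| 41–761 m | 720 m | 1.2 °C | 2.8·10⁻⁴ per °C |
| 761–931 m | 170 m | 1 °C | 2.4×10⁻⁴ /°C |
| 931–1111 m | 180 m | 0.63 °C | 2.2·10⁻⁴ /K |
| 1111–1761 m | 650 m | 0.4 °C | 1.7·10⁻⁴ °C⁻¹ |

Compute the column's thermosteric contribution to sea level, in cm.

2.8×10⁻⁴ × 0.37 × 41 = 0.0042476 m
720 × 1.2 × 2.8×10⁻⁴ = 0.24192 m
2.4×10⁻⁴ × 1 × 170 = 0.04080 m
Layer 4: 2.2×10⁻⁴ × 0.63 × 180 = 0.024948 m
Layer 5: 0.4 × 1.7×10⁻⁴ × 650 = 0.04420 m
Δh = 0.0042476 + 0.24192 + 0.04080 + 0.024948 + 0.04420 = 0.3561156 m ≈ 36 cm

36 cm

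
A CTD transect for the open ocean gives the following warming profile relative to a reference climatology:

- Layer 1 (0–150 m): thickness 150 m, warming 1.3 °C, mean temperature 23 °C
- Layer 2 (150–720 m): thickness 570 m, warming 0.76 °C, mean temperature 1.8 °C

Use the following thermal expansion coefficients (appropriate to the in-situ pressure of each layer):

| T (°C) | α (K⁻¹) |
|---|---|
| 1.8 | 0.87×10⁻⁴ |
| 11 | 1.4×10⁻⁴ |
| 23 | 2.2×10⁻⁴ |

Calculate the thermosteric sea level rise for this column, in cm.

Layer 1 at 23 °C → α = 2.2×10⁻⁴ K⁻¹
Layer 2 at 1.8 °C → α = 0.87×10⁻⁴ K⁻¹
0–150 m: 2.2×10⁻⁴ × 150 × 1.3 = 0.04290 m
570 × 0.87×10⁻⁴ × 0.76 = 0.0376884 m
Δh = 0.04290 + 0.0376884 = 0.0805884 m ≈ 8.1 cm

8.1 cm of thermosteric rise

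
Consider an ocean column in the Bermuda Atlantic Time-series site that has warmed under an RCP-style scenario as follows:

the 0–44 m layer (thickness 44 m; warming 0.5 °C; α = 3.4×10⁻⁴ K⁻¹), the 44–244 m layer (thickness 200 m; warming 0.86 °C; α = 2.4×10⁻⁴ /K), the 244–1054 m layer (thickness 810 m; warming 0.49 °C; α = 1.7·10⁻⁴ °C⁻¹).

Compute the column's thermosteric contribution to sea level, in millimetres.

0.5 × 3.4×10⁻⁴ × 44 = 0.00748 m
44–244 m: 0.86 × 2.4×10⁻⁴ × 200 = 0.04128 m
Layer 3: 0.49 × 810 × 1.7×10⁻⁴ = 0.067473 m
Δh = 0.00748 + 0.04128 + 0.067473 = 0.116233 m ≈ 116 mm

Δh ≈ 116 mm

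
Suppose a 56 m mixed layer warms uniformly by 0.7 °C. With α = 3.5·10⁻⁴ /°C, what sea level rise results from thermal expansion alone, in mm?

Δh = 13.7 mm

Δh = αΔT·H = 3.5×10⁻⁴ × 0.7 × 56 = 0.01372 m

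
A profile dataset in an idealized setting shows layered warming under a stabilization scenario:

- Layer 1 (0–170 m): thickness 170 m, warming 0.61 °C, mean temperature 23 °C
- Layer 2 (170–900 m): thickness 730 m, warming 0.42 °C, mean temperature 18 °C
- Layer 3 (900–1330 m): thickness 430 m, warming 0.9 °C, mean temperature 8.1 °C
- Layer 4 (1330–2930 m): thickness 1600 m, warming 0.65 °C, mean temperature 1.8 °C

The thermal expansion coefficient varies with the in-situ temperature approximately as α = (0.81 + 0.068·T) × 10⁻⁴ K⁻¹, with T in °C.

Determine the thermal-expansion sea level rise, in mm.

Layer 1: α = (0.81 + 0.068×23)×10⁻⁴ = 2.374×10⁻⁴ K⁻¹
Layer 2: α = (0.81 + 0.068×18)×10⁻⁴ = 2.034×10⁻⁴ K⁻¹
Layer 3: α = (0.81 + 0.068×8.1)×10⁻⁴ = 1.3608×10⁻⁴ K⁻¹
Layer 4: α = (0.81 + 0.068×1.8)×10⁻⁴ = 0.9324×10⁻⁴ K⁻¹
Layer 1: 0.61 × 170 × 2.374×10⁻⁴ = 0.02461838 m
170–900 m: 730 × 0.42 × 2.034×10⁻⁴ = 0.06236244 m
Layer 3: 430 × 0.9 × 1.3608×10⁻⁴ = 0.05266296 m
1600 × 0.65 × 0.9324×10⁻⁴ = 0.0969696 m
Δh = 0.02461838 + 0.06236244 + 0.05266296 + 0.0969696 = 0.23661338 m

237 mm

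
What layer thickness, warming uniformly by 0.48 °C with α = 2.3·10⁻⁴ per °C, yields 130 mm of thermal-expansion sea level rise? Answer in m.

H ≈ 1200 m

H = Δh/(αΔT) = 0.13 / (2.3×10⁻⁴ × 0.48) ≈ 1178 m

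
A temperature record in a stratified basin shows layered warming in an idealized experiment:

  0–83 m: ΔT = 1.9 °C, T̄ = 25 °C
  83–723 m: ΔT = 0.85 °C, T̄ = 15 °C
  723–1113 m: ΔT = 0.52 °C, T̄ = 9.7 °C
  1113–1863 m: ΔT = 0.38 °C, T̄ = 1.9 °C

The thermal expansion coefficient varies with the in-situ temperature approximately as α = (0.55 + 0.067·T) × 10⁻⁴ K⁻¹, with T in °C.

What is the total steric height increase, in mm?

Layer 1: α = (0.55 + 0.067×25)×10⁻⁴ = 2.225×10⁻⁴ K⁻¹
Layer 2: α = (0.55 + 0.067×15)×10⁻⁴ = 1.555×10⁻⁴ K⁻¹
Layer 3: α = (0.55 + 0.067×9.7)×10⁻⁴ = 1.1999×10⁻⁴ K⁻¹
Layer 4: α = (0.55 + 0.067×1.9)×10⁻⁴ = 0.6773×10⁻⁴ K⁻¹
Layer 1: 1.9 × 83 × 2.225×10⁻⁴ = 0.03508825 m
83–723 m: 640 × 0.85 × 1.555×10⁻⁴ = 0.084592 m
0.52 × 390 × 1.1999×10⁻⁴ = 0.024333972 m
750 × 0.6773×10⁻⁴ × 0.38 = 0.01930305 m
Δh = 0.03508825 + 0.084592 + 0.024333972 + 0.01930305 = 0.163317272 m

Δh = 160 mm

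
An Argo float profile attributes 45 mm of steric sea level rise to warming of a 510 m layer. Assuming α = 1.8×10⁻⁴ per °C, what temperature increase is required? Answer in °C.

ΔT = Δh/(αH) = 0.045 / (1.8×10⁻⁴ × 510) ≈ 0.4902 °C

ΔT ≈ 0.490 °C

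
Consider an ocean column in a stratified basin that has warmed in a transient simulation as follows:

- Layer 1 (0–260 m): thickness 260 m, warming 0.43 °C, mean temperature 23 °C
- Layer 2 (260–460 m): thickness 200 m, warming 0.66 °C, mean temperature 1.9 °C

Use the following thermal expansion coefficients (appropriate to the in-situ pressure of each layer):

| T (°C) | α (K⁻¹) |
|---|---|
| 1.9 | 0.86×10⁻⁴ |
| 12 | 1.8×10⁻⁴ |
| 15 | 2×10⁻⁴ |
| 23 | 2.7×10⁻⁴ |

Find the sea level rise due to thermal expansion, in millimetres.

41.5 mm

Layer 1 at 23 °C → α = 2.7×10⁻⁴ K⁻¹
Layer 2 at 1.9 °C → α = 0.86×10⁻⁴ K⁻¹
0–260 m: 260 × 2.7×10⁻⁴ × 0.43 = 0.030186 m
260–460 m: 200 × 0.66 × 0.86×10⁻⁴ = 0.011352 m
Δh = 0.030186 + 0.011352 = 0.041538 m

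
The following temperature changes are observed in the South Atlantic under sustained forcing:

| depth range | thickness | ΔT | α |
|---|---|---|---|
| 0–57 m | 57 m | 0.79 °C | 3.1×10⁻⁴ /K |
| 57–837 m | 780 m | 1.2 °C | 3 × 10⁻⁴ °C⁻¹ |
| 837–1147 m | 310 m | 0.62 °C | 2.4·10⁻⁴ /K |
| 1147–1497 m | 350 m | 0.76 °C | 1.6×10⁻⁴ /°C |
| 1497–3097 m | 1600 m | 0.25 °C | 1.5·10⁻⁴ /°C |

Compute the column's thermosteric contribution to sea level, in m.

0–57 m: 57 × 3.1×10⁻⁴ × 0.79 = 0.0139593 m
57–837 m: 780 × 1.2 × 3×10⁻⁴ = 0.28080 m
0.62 × 310 × 2.4×10⁻⁴ = 0.046128 m
1147–1497 m: 350 × 1.6×10⁻⁴ × 0.76 = 0.04256 m
1497–3097 m: 0.25 × 1600 × 1.5×10⁻⁴ = 0.06000 m
Δh = 0.0139593 + 0.28080 + 0.046128 + 0.04256 + 0.06000 = 0.4434473 m

Δh = 0.44 m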